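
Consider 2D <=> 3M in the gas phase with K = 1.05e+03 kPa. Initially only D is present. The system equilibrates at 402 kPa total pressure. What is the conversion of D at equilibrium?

X = 0.569

Let X = conversion of D (basis 1 mol D); extent of reaction ξ = 0.5X.
Species balance: n_D = 1 − X; n_M = 1.5X.
Total moles n_T = 1 + 0.5X.
Mole fractions y_i = n_i/n_T; K = p_M^3 / (p_D^2) with p_i = y_i·P.
Equating to 1.05e+03 kPa and solving on 0 < X < 1: X = 0.569.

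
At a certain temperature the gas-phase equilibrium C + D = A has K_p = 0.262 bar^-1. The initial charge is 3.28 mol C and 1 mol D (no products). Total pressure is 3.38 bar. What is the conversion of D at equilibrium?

Take 1 mol D as basis and let X be its fractional conversion, so ξ = X.
Moles: n_C = 3.28 − X; n_D = 1 − X; n_A = X.
n_T = Σnᵢ = 4.28 − X.
With p_i = (n_i/n_T)P, K_p = p_A / (p_C p_D).
Equating to 0.262 bar^-1 and solving on 0 < X < 1: X = 0.397.

X = 0.397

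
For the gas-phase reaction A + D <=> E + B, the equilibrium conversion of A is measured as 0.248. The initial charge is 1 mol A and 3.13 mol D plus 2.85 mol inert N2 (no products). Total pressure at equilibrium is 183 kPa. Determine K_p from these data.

K_p = 0.0284

Let X = conversion of A (basis 1 mol A); extent of reaction ξ = X.
Species balance: n_A = 1 − X; n_D = 3.13 − X; n_E = X; n_B = X; n_I = 2.85 (inert).
Total moles n_T = 6.98 (Δν = 0, constant).
At X = 0.248: n_A = 0.752, n_D = 2.88, n_E = 0.248, n_B = 0.248, n_T = 6.98.
p_i = (n_i/n_T)·P. K_p = p_E p_B / (p_A p_D) = 0.0284.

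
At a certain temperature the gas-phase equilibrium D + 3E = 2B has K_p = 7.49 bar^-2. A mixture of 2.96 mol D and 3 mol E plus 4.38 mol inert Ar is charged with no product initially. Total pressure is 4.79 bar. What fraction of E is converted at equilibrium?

Basis: 3 mol E initially; let X = conversion of E. Extent ξ = X.
Mole table: n_D = 2.96 − X; n_E = 3 − 3X; n_B = 2X; n_I = 4.38 (inert).
n_T = Σnᵢ = 10.3 − 2X.
Mole fractions y_i = n_i/n_T; K_p = p_B^2 / (p_D p_E^3) with p_i = y_i·P.
Setting this equal to 7.49 bar^-2 and taking the physical root (0 < X < 1) gives X = 0.744.

X = 0.744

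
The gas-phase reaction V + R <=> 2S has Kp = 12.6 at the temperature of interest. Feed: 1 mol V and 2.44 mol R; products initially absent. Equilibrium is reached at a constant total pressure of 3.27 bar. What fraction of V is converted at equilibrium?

Let X = conversion of V (basis 1 mol V); extent of reaction ξ = X.
Moles: n_V = 1 − X; n_R = 2.44 − X; n_S = 2X.
n_T stays at 3.44 (no change in mole number).
With p_i = (n_i/n_T)P, Kp = p_S^2 / (p_V p_R).
Substituting and setting equal to 12.6 gives a polynomial in X; the root in (0,1) is X = 0.854.

X = 0.854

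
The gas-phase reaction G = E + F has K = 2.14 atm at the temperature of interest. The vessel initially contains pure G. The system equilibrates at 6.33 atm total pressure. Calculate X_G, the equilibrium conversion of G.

Let X = conversion of G (basis 1 mol G); extent of reaction ξ = X.
Mole table: n_G = 1 − X; n_E = X; n_F = X.
n_T = Σnᵢ = 1 + X.
With p_i = (n_i/n_T)P, K = p_E p_F / (p_G).
This yields a degree-2 equation in X; solving on (0,1), X = 0.503.

X = 0.503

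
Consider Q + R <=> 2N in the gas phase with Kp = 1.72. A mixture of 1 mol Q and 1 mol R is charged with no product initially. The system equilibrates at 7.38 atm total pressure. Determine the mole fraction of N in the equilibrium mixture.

y_N = 0.396

Basis: 1 mol Q initially; let X = conversion of Q. Extent ξ = X.
Mole table: n_Q = 1 − X; n_R = 1 − X; n_N = 2X.
Since Δν = 0, n_T = 2 throughout.
y_i = n_i/n_T, p_i = y_i·P. Kp = p_N^2 / (p_Q p_R).
This yields a degree-2 equation in X; solving on (0,1), X = 0.396.
Then n_N = 0.792, n_T = 2, so y_N = 0.396.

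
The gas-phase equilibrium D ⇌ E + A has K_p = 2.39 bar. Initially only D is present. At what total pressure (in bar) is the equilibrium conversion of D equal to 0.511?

P = 6.76 bar

Take 1 mol D as basis and let X be its fractional conversion, so ξ = X.
Mole table: n_D = 1 − X; n_E = X; n_A = X.
Total moles n_T = 1 + X.
K_p = p_E p_A / (p_D) with p_i = (n_i/n_T)·P.
At X = 0.511: the mole-fraction product g(X) = Π y_i^ν_i = 0.3534. Since K_p = g(X)·P^{1}, P = (K_p/g)^(1/1) = (2.39/0.3534)^(1/1) = 6.76 bar.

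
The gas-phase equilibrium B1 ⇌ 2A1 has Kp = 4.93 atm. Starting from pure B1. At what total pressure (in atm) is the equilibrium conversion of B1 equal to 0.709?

Basis: 1 mol B1 initially; let X = conversion of B1. Extent ξ = X.
Species balance: n_B1 = 1 − X; n_A1 = 2X.
n_T = Σnᵢ = 1 + X.
Kp = p_A1^2 / (p_B1) with p_i = (n_i/n_T)·P.
At X = 0.709: the mole-fraction product g(X) = Π y_i^ν_i = 4.043. Since Kp = g(X)·P^{1}, P = (Kp/g)^(1/1) = (4.93/4.043)^(1/1) = 1.22 atm.

P = 1.22 atm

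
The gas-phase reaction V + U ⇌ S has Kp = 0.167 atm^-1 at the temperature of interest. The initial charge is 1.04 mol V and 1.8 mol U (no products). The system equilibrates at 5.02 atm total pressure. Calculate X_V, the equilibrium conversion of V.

Take 1.04 mol V as basis and let X be its fractional conversion, so ξ = 1.04X.
Moles: n_V = 1.04 − 1.04X; n_U = 1.8 − 1.04X; n_S = 1.04X.
Summing: n_T = 2.84 − 1.04X.
With p_i = (n_i/n_T)P, Kp = p_S / (p_V p_U).
Setting this equal to 0.167 atm^-1 and taking the physical root (0 < X < 1) gives X = 0.329.

X = 0.329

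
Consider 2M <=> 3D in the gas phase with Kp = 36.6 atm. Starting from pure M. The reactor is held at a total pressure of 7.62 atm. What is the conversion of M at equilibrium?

Take 1 mol M as basis and let X be its fractional conversion, so ξ = 0.5X.
Moles: n_M = 1 − X; n_D = 1.5X.
Total moles n_T = 1 + 0.5X.
y_i = n_i/n_T, p_i = y_i·P. Kp = p_D^3 / (p_M^2).
This yields a degree-3 equation in X; solving on (0,1), X = 0.632.

X = 0.632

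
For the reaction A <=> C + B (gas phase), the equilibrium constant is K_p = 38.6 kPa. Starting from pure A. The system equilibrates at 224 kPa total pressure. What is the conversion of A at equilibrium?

X = 0.383

Take 1 mol A as basis and let X be its fractional conversion, so ξ = X.
Species balance: n_A = 1 − X; n_C = X; n_B = X.
Summing: n_T = 1 + X.
y_i = n_i/n_T, p_i = y_i·P. K_p = p_C p_B / (p_A).
This yields a degree-2 equation in X; solving on (0,1), X = 0.383.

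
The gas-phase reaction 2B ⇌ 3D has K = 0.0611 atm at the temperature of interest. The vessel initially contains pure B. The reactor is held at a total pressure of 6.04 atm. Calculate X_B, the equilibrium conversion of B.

Take 1 mol B as basis and let X be its fractional conversion, so ξ = 0.5X.
Moles: n_B = 1 − X; n_D = 1.5X.
Total moles n_T = 1 + 0.5X.
Mole fractions y_i = n_i/n_T; K = p_D^3 / (p_B^2) with p_i = y_i·P.
Setting this equal to 0.0611 atm and taking the physical root (0 < X < 1) gives X = 0.134.

X = 0.134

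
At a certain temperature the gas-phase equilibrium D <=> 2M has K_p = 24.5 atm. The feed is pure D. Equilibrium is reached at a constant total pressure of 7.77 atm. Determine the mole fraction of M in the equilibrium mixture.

y_M = 0.798

Let X = conversion of D (basis 1 mol D); extent of reaction ξ = X.
Mole table: n_D = 1 − X; n_M = 2X.
Total moles n_T = 1 + X.
Mole fractions y_i = n_i/n_T; K_p = p_M^2 / (p_D) with p_i = y_i·P.
Substituting and setting equal to 24.5 atm gives a polynomial in X; the root in (0,1) is X = 0.664.
Then n_M = 1.33, n_T = 1.66, so y_M = 0.798.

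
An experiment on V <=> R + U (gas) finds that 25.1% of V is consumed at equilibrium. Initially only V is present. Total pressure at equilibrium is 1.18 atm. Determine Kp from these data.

Kp = 0.0793 atm

Let X = conversion of V (basis 1 mol V); extent of reaction ξ = X.
Species balance: n_V = 1 − X; n_R = X; n_U = X.
Total moles n_T = 1 + X.
At X = 0.251: n_V = 0.749, n_R = 0.251, n_U = 0.251, n_T = 1.25.
p_i = (n_i/n_T)·P. Kp = p_R p_U / (p_V) = 0.0793 atm.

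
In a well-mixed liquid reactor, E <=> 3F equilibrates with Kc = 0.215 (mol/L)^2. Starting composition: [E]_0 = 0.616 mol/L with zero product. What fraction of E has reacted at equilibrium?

X = 0.251

Let X = conversion of E; extent ξ = 0.616·X mol/L.
Concentrations: [E] = 0.616 − 0.616X; [F] = 1.85X.
Kc = [F]^3 / ([E]).
Equating to 0.215 (mol/L)^2: the physical root is X = 0.251.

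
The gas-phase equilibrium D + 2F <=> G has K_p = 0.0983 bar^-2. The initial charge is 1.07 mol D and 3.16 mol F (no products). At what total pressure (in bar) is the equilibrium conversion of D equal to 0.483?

P = 4.63 bar

Basis: 1.07 mol D initially; let X = conversion of D. Extent ξ = 1.07X.
Mole table: n_D = 1.07 − 1.07X; n_F = 3.16 − 2.14X; n_G = 1.07X.
Total moles n_T = 4.23 − 2.14X.
K_p = p_G / (p_D p_F^2) with p_i = (n_i/n_T)·P.
At X = 0.483: the mole-fraction product g(X) = Π y_i^ν_i = 2.111. Since K_p = g(X)·P^{-2}, P = (g/K_p)^(1/2) = (2.111/0.0983)^(1/2) = 4.63 bar.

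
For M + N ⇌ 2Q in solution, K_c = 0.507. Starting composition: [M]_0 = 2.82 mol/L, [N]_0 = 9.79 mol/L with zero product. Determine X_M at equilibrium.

Let X = conversion of M; extent ξ = 2.82·X mol/L.
Concentrations: [M] = 2.82 − 2.82X; [N] = 9.79 − 2.82X; [Q] = 5.64X.
K_c = [Q]^2 / ([M] [N]).
This equals 0.507 at X = 0.456 (the root in 0 < X < 1).

X = 0.456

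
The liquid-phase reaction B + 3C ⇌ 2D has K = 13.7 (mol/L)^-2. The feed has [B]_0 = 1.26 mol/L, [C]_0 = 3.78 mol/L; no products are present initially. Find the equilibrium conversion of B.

Let X = conversion of B; extent ξ = 1.26·X mol/L.
Concentrations: [B] = 1.26 − 1.26X; [C] = 3.78 − 3.78X; [D] = 2.52X.
K = [D]^2 / ([B] [C]^3).
Solving K = 13.7 for X ∈ (0,1): X = 0.751.

X = 0.751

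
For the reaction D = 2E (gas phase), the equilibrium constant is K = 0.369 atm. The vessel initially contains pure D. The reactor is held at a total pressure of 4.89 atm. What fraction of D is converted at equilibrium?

X = 0.136

Let X = conversion of D (basis 1 mol D); extent of reaction ξ = X.
Mole table: n_D = 1 − X; n_E = 2X.
Summing: n_T = 1 + X.
With p_i = (n_i/n_T)P, K = p_E^2 / (p_D).
Equating to 0.369 atm and solving on 0 < X < 1: X = 0.136.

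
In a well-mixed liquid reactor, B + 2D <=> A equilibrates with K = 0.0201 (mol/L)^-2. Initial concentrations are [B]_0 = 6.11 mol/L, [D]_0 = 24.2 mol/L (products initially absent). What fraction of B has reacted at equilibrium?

X = 0.806

Let X = conversion of B; extent ξ = 6.11·X mol/L.
Concentrations: [B] = 6.11 − 6.11X; [D] = 24.2 − 12.2X; [A] = 6.11X.
K = [A] / ([B] [D]^2).
This equals 0.0201 at X = 0.806 (the root in 0 < X < 1).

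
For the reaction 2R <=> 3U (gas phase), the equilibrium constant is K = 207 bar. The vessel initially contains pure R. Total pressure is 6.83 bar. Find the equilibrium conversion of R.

Take 1 mol R as basis and let X be its fractional conversion, so ξ = 0.5X.
Moles: n_R = 1 − X; n_U = 1.5X.
Summing: n_T = 1 + 0.5X.
With p_i = (n_i/n_T)P, K = p_U^3 / (p_R^2).
Equating to 207 bar and solving on 0 < X < 1: X = 0.799.

X = 0.799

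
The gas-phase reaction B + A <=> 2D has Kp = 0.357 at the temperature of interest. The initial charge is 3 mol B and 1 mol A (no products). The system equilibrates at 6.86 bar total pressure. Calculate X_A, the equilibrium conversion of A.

X = 0.381

Take 1 mol A as basis and let X be its fractional conversion, so ξ = X.
Mole table: n_B = 3 − X; n_A = 1 − X; n_D = 2X.
n_T stays at 4 (no change in mole number).
Mole fractions y_i = n_i/n_T; Kp = p_D^2 / (p_B p_A) with p_i = y_i·P.
Substituting and setting equal to 0.357 gives a polynomial in X; the root in (0,1) is X = 0.381.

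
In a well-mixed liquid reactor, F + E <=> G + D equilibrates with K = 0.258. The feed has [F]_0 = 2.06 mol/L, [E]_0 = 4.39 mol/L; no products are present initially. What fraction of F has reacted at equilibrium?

X = 0.474

Let X = conversion of F; extent ξ = 2.06·X mol/L.
Concentrations: [F] = 2.06 − 2.06X; [E] = 4.39 − 2.06X; [G] = 2.06X; [D] = 2.06X.
K = [G] [D] / ([F] [E]).
Equating to 0.258: the physical root is X = 0.474.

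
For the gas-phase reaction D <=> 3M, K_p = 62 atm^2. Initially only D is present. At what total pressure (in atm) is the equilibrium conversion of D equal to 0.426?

P = 7.65 atm

Basis: 1 mol D initially; let X = conversion of D. Extent ξ = X.
Moles: n_D = 1 − X; n_M = 3X.
n_T = Σnᵢ = 1 + 2X.
K_p = p_M^3 / (p_D) with p_i = (n_i/n_T)·P.
At X = 0.426: the mole-fraction product g(X) = Π y_i^ν_i = 1.06. Since K_p = g(X)·P^{2}, P = (K_p/g)^(1/2) = (62/1.06)^(1/2) = 7.65 atm.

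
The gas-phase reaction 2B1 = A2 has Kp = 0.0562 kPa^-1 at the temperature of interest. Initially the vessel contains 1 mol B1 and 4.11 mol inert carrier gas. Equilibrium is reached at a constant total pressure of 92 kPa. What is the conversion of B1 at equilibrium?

X = 0.510

Let X = conversion of B1 (basis 1 mol B1); extent of reaction ξ = 0.5X.
Species balance: n_B1 = 1 − X; n_A2 = 0.5X; n_I = 4.11 (inert).
Summing: n_T = 5.11 − 0.5X.
With p_i = (n_i/n_T)P, Kp = p_A2 / (p_B1^2).
Setting this equal to 0.0562 kPa^-1 and taking the physical root (0 < X < 1) gives X = 0.510.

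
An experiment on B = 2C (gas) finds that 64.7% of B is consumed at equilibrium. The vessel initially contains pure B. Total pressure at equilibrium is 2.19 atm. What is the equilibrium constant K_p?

Let X = conversion of B (basis 1 mol B); extent of reaction ξ = X.
At extent ξ: n_B = 1 − X; n_C = 2X.
n_T = Σnᵢ = 1 + X.
At X = 0.647: n_B = 0.353, n_C = 1.29, n_T = 1.65.
p_i = (n_i/n_T)·P. K_p = p_C^2 / (p_B) = 6.31 atm.

K_p = 6.31 atm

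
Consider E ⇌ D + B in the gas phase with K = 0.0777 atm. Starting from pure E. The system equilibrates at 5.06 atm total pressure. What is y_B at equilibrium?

Take 1 mol E as basis and let X be its fractional conversion, so ξ = X.
Mole table: n_E = 1 − X; n_D = X; n_B = X.
n_T = Σnᵢ = 1 + X.
y_i = n_i/n_T, p_i = y_i·P. K = p_D p_B / (p_E).
This yields a degree-2 equation in X; solving on (0,1), X = 0.123.
Then n_B = 0.123, n_T = 1.12, so y_B = 0.110.

y_B = 0.110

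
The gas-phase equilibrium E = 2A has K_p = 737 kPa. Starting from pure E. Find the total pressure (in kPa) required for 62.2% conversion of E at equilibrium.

P = 292 kPa

Take 1 mol E as basis and let X be its fractional conversion, so ξ = X.
At extent ξ: n_E = 1 − X; n_A = 2X.
n_T = Σnᵢ = 1 + X.
K_p = p_A^2 / (p_E) with p_i = (n_i/n_T)·P.
At X = 0.622: the mole-fraction product g(X) = Π y_i^ν_i = 2.524. Since K_p = g(X)·P^{1}, P = (K_p/g)^(1/1) = (737/2.524)^(1/1) = 292 kPa.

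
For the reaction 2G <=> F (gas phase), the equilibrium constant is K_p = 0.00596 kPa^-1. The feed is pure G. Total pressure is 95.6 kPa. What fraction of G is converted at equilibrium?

X = 0.448

Basis: 1 mol G initially; let X = conversion of G. Extent ξ = 0.5X.
Moles: n_G = 1 − X; n_F = 0.5X.
n_T = Σnᵢ = 1 − 0.5X.
Mole fractions y_i = n_i/n_T; K_p = p_F / (p_G^2) with p_i = y_i·P.
Setting this equal to 0.00596 kPa^-1 and taking the physical root (0 < X < 1) gives X = 0.448.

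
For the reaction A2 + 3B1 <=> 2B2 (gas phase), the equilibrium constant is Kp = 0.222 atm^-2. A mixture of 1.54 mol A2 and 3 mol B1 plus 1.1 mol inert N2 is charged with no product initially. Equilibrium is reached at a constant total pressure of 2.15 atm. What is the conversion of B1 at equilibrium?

X = 0.323

Take 3 mol B1 as basis and let X be its fractional conversion, so ξ = X.
Moles: n_A2 = 1.54 − X; n_B1 = 3 − 3X; n_B2 = 2X; n_I = 1.1 (inert).
n_T = Σnᵢ = 5.64 − 2X.
With p_i = (n_i/n_T)P, Kp = p_B2^2 / (p_A2 p_B1^3).
This yields a degree-4 equation in X; solving on (0,1), X = 0.323.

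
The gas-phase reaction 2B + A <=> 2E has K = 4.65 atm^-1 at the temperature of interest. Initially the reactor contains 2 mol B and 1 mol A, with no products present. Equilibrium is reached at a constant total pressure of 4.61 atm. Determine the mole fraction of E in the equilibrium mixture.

y_E = 0.546

Let X = conversion of B (basis 2 mol B); extent of reaction ξ = X.
Moles: n_B = 2 − 2X; n_A = 1 − X; n_E = 2X.
n_T = Σnᵢ = 3 − X.
Mole fractions y_i = n_i/n_T; K = p_E^2 / (p_B^2 p_A) with p_i = y_i·P.
Equating to 4.65 atm^-1 and solving on 0 < X < 1: X = 0.643.
Then n_E = 1.29, n_T = 2.36, so y_E = 0.546.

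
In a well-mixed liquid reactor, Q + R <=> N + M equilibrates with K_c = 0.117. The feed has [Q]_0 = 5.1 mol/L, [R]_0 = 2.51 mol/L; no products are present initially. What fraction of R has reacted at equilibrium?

Let X = conversion of R; extent ξ = 2.51·X mol/L.
Concentrations: [Q] = 5.1 − 2.51X; [R] = 2.51 − 2.51X; [N] = 2.51X; [M] = 2.51X.
K_c = [N] [M] / ([Q] [R]).
This equals 0.117 at X = 0.356 (the root in 0 < X < 1).

X = 0.356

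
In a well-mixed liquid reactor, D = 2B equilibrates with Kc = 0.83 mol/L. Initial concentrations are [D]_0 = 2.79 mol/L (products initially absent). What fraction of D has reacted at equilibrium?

Let X = conversion of D; extent ξ = 2.79·X mol/L.
Concentrations: [D] = 2.79 − 2.79X; [B] = 5.58X.
Kc = [B]^2 / ([D]).
Equating to 0.83 mol/L: the physical root is X = 0.238.

X = 0.238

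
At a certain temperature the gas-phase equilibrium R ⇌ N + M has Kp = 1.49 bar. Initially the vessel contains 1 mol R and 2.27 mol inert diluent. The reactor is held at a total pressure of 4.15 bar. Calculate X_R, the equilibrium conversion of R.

X = 0.677

Basis: 1 mol R initially; let X = conversion of R. Extent ξ = X.
Moles: n_R = 1 − X; n_N = X; n_M = X; n_I = 2.27 (inert).
Summing: n_T = 3.27 + X.
Mole fractions y_i = n_i/n_T; Kp = p_N p_M / (p_R) with p_i = y_i·P.
Equating to 1.49 bar and solving on 0 < X < 1: X = 0.677.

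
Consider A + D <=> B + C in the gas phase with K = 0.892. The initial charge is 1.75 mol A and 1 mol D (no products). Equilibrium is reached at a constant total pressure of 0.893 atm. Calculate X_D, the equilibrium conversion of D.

X = 0.619

Let X = conversion of D (basis 1 mol D); extent of reaction ξ = X.
Moles: n_A = 1.75 − X; n_D = 1 − X; n_B = X; n_C = X.
Since Δν = 0, n_T = 2.75 throughout.
y_i = n_i/n_T, p_i = y_i·P. K = p_B p_C / (p_A p_D).
Setting this equal to 0.892 and taking the physical root (0 < X < 1) gives X = 0.619.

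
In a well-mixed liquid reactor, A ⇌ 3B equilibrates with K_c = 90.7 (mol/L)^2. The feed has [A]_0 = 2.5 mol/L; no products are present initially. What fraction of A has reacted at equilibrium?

X = 0.599

Let X = conversion of A; extent ξ = 2.5·X mol/L.
Concentrations: [A] = 2.5 − 2.5X; [B] = 7.5X.
K_c = [B]^3 / ([A]).
Solving K_c = 90.7 for X ∈ (0,1): X = 0.599.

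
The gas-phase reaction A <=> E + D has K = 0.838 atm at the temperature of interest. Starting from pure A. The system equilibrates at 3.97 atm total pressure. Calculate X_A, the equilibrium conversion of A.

X = 0.417

Take 1 mol A as basis and let X be its fractional conversion, so ξ = X.
At extent ξ: n_A = 1 − X; n_E = X; n_D = X.
Total moles n_T = 1 + X.
With p_i = (n_i/n_T)P, K = p_E p_D / (p_A).
Equating to 0.838 atm and solving on 0 < X < 1: X = 0.417.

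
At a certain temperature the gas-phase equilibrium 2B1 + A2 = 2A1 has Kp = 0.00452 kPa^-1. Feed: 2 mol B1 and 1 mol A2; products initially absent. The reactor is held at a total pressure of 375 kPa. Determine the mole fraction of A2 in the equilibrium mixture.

Basis: 2 mol B1 initially; let X = conversion of B1. Extent ξ = X.
Species balance: n_B1 = 2 − 2X; n_A2 = 1 − X; n_A1 = 2X.
Summing: n_T = 3 − X.
With p_i = (n_i/n_T)P, Kp = p_A1^2 / (p_B1^2 p_A2).
Setting this equal to 0.00452 kPa^-1 and taking the physical root (0 < X < 1) gives X = 0.387.
Then n_A2 = 0.613, n_T = 2.61, so y_A2 = 0.235.

y_A2 = 0.235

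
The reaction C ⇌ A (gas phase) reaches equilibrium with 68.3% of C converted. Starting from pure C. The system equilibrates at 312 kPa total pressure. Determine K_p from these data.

Take 1 mol C as basis and let X be its fractional conversion, so ξ = X.
Mole table: n_C = 1 − X; n_A = X.
n_T stays at 1 (no change in mole number).
At X = 0.683: n_C = 0.317, n_A = 0.683, n_T = 1.
p_i = (n_i/n_T)·P. K_p = p_A / (p_C) = 2.15.

K_p = 2.15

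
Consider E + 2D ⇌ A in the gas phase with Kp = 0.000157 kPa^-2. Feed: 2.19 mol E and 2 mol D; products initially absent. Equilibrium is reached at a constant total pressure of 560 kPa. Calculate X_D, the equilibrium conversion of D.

Take 2 mol D as basis and let X be its fractional conversion, so ξ = X.
Moles: n_E = 2.19 − X; n_D = 2 − 2X; n_A = X.
n_T = Σnᵢ = 4.19 − 2X.
Mole fractions y_i = n_i/n_T; Kp = p_A / (p_E p_D^2) with p_i = y_i·P.
Setting this equal to 0.000157 kPa^-2 and taking the physical root (0 < X < 1) gives X = 0.859.

X = 0.859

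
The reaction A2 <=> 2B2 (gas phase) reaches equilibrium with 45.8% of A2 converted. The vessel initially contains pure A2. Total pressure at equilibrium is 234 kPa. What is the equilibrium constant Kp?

Kp = 248 kPa

Basis: 1 mol A2 initially; let X = conversion of A2. Extent ξ = X.
At extent ξ: n_A2 = 1 − X; n_B2 = 2X.
Summing: n_T = 1 + X.
At X = 0.458: n_A2 = 0.542, n_B2 = 0.916, n_T = 1.46.
p_i = (n_i/n_T)·P. Kp = p_B2^2 / (p_A2) = 248 kPa.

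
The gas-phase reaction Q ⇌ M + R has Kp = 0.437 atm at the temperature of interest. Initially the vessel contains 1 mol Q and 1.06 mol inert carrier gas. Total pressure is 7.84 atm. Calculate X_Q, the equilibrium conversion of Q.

Take 1 mol Q as basis and let X be its fractional conversion, so ξ = X.
At extent ξ: n_Q = 1 − X; n_M = X; n_R = X; n_I = 1.06 (inert).
Total moles n_T = 2.06 + X.
With p_i = (n_i/n_T)P, Kp = p_M p_R / (p_Q).
Setting this equal to 0.437 atm and taking the physical root (0 < X < 1) gives X = 0.303.

X = 0.303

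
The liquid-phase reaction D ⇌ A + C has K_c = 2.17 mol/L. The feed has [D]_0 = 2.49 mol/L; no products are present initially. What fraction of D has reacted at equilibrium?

Let X = conversion of D; extent ξ = 2.49·X mol/L.
Concentrations: [D] = 2.49 − 2.49X; [A] = 2.49X; [C] = 2.49X.
K_c = [A] [C] / ([D]).
This equals 2.17 at X = 0.594 (the root in 0 < X < 1).

X = 0.594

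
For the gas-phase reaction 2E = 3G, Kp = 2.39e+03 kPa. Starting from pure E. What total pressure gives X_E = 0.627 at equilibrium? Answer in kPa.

P = 525 kPa

Basis: 1 mol E initially; let X = conversion of E. Extent ξ = 0.5X.
Species balance: n_E = 1 − X; n_G = 1.5X.
n_T = Σnᵢ = 1 + 0.5X.
Kp = p_G^3 / (p_E^2) with p_i = (n_i/n_T)·P.
At X = 0.627: the mole-fraction product g(X) = Π y_i^ν_i = 4.552. Since Kp = g(X)·P^{1}, P = (Kp/g)^(1/1) = (2.39e+03/4.552)^(1/1) = 525 kPa.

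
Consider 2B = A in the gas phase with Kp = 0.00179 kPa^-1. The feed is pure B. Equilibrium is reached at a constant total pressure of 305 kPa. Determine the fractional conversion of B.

Let X = conversion of B (basis 1 mol B); extent of reaction ξ = 0.5X.
Species balance: n_B = 1 − X; n_A = 0.5X.
n_T = Σnᵢ = 1 − 0.5X.
Mole fractions y_i = n_i/n_T; Kp = p_A / (p_B^2) with p_i = y_i·P.
This yields a degree-2 equation in X; solving on (0,1), X = 0.440.

X = 0.440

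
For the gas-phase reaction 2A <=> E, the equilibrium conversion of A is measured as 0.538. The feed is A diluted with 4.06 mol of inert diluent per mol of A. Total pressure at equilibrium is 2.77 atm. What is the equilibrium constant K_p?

Take 1 mol A as basis and let X be its fractional conversion, so ξ = 0.5X.
Species balance: n_A = 1 − X; n_E = 0.5X; n_I = 4.06 (inert).
n_T = Σnᵢ = 5.06 − 0.5X.
At X = 0.538: n_A = 0.462, n_E = 0.269, n_T = 4.79.
p_i = (n_i/n_T)·P. K_p = p_E / (p_A^2) = 2.18 atm^-1.

K_p = 2.18 atm^-1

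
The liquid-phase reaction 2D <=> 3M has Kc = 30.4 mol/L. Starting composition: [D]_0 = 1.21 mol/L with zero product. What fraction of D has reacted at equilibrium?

X = 0.758

Let X = conversion of D; extent ξ = 1.21X/2 mol/L.
Concentrations: [D] = 1.21 − 1.21X; [M] = 1.81X.
Kc = [M]^3 / ([D]^2).
Setting equal to 30.4 and solving for X on (0,1) gives X = 0.758.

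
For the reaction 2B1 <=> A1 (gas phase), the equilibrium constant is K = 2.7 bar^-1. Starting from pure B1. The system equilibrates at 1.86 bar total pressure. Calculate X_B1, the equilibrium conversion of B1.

Basis: 1 mol B1 initially; let X = conversion of B1. Extent ξ = 0.5X.
Moles: n_B1 = 1 − X; n_A1 = 0.5X.
n_T = Σnᵢ = 1 − 0.5X.
With p_i = (n_i/n_T)P, K = p_A1 / (p_B1^2).
Substituting and setting equal to 2.7 bar^-1 gives a polynomial in X; the root in (0,1) is X = 0.782.

X = 0.782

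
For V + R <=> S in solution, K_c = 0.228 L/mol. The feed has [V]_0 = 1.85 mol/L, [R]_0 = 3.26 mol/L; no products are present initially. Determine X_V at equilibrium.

Let X = conversion of V; extent ξ = 1.85·X mol/L.
Concentrations: [V] = 1.85 − 1.85X; [R] = 3.26 − 1.85X; [S] = 1.85X.
K_c = [S] / ([V] [R]).
Equating to 0.228 L/mol: the physical root is X = 0.370.

X = 0.370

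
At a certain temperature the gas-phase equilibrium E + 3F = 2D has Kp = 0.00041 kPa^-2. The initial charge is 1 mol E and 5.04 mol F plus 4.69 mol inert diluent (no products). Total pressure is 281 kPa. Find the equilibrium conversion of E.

Take 1 mol E as basis and let X be its fractional conversion, so ξ = X.
At extent ξ: n_E = 1 − X; n_F = 5.04 − 3X; n_D = 2X; n_I = 4.69 (inert).
Total moles n_T = 10.7 − 2X.
Mole fractions y_i = n_i/n_T; Kp = p_D^2 / (p_E p_F^3) with p_i = y_i·P.
Substituting and setting equal to 0.00041 kPa^-2 gives a polynomial in X; the root in (0,1) is X = 0.741.

X = 0.741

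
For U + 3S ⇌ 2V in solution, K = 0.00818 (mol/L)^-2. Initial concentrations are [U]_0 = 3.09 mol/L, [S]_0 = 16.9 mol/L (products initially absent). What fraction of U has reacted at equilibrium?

X = 0.608

Let X = conversion of U; extent ξ = 3.09·X mol/L.
Concentrations: [U] = 3.09 − 3.09X; [S] = 16.9 − 9.27X; [V] = 6.18X.
K = [V]^2 / ([U] [S]^3).
Setting equal to 0.00818 and solving for X on (0,1) gives X = 0.608.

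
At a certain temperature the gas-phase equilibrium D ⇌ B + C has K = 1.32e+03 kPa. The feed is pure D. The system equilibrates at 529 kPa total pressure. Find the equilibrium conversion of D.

X = 0.845

Take 1 mol D as basis and let X be its fractional conversion, so ξ = X.
Species balance: n_D = 1 − X; n_B = X; n_C = X.
n_T = Σnᵢ = 1 + X.
Mole fractions y_i = n_i/n_T; K = p_B p_C / (p_D) with p_i = y_i·P.
This yields a degree-2 equation in X; solving on (0,1), X = 0.845.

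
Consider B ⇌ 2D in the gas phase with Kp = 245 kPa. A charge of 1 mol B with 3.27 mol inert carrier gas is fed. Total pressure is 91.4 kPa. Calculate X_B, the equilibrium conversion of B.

Let X = conversion of B (basis 1 mol B); extent of reaction ξ = X.
At extent ξ: n_B = 1 − X; n_D = 2X; n_I = 3.27 (inert).
n_T = Σnᵢ = 4.27 + X.
y_i = n_i/n_T, p_i = y_i·P. Kp = p_D^2 / (p_B).
Substituting and setting equal to 245 kPa gives a polynomial in X; the root in (0,1) is X = 0.808.

X = 0.808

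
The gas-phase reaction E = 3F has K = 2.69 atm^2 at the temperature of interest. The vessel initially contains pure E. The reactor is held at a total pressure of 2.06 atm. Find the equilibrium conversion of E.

X = 0.354

Basis: 1 mol E initially; let X = conversion of E. Extent ξ = X.
Species balance: n_E = 1 − X; n_F = 3X.
n_T = Σnᵢ = 1 + 2X.
Mole fractions y_i = n_i/n_T; K = p_F^3 / (p_E) with p_i = y_i·P.
Equating to 2.69 atm^2 and solving on 0 < X < 1: X = 0.354.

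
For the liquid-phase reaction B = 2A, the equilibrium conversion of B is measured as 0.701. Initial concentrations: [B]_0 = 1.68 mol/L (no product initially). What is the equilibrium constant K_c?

Let X = conversion of B.
Concentrations: [B] = 1.68 − 1.68X; [A] = 3.36X.
At X = 0.701: [B] = 0.502, [A] = 2.36.
K_c = [A]^2 / ([B]) = 11 mol/L.

K_c = 11 mol/L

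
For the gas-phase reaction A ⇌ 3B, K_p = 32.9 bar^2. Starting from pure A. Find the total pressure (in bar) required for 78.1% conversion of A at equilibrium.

Basis: 1 mol A initially; let X = conversion of A. Extent ξ = X.
At extent ξ: n_A = 1 − X; n_B = 3X.
Total moles n_T = 1 + 2X.
K_p = p_B^3 / (p_A) with p_i = (n_i/n_T)·P.
At X = 0.781: the mole-fraction product g(X) = Π y_i^ν_i = 8.948. Since K_p = g(X)·P^{2}, P = (K_p/g)^(1/2) = (32.9/8.948)^(1/2) = 1.92 bar.

P = 1.92 bar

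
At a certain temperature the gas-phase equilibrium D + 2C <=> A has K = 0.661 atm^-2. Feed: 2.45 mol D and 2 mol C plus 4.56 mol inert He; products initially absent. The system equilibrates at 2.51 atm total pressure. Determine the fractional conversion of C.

X = 0.270

Basis: 2 mol C initially; let X = conversion of C. Extent ξ = X.
Moles: n_D = 2.45 − X; n_C = 2 − 2X; n_A = X; n_I = 4.56 (inert).
n_T = Σnᵢ = 9.01 − 2X.
y_i = n_i/n_T, p_i = y_i·P. K = p_A / (p_D p_C^2).
This yields a degree-3 equation in X; solving on (0,1), X = 0.270.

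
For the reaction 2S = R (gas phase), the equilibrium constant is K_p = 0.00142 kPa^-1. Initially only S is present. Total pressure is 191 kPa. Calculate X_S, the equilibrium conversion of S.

Take 1 mol S as basis and let X be its fractional conversion, so ξ = 0.5X.
Species balance: n_S = 1 − X; n_R = 0.5X.
Summing: n_T = 1 − 0.5X.
Mole fractions y_i = n_i/n_T; K_p = p_R / (p_S^2) with p_i = y_i·P.
Substituting and setting equal to 0.00142 kPa^-1 gives a polynomial in X; the root in (0,1) is X = 0.307.

X = 0.307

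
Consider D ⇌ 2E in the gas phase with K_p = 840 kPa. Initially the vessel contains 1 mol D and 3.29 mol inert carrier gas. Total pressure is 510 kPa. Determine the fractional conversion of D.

Let X = conversion of D (basis 1 mol D); extent of reaction ξ = X.
Mole table: n_D = 1 − X; n_E = 2X; n_I = 3.29 (inert).
n_T = Σnᵢ = 4.29 + X.
Mole fractions y_i = n_i/n_T; K_p = p_E^2 / (p_D) with p_i = y_i·P.
Substituting and setting equal to 840 kPa gives a polynomial in X; the root in (0,1) is X = 0.737.

X = 0.737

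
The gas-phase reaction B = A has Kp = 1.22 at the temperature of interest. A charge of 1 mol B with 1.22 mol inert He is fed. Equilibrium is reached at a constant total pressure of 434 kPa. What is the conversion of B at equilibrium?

Take 1 mol B as basis and let X be its fractional conversion, so ξ = X.
At extent ξ: n_B = 1 − X; n_A = X; n_I = 1.22 (inert).
Total moles n_T = 2.22 (Δν = 0, constant).
With p_i = (n_i/n_T)P, Kp = p_A / (p_B).
Substituting and setting equal to 1.22 gives a polynomial in X; the root in (0,1) is X = 0.550.

X = 0.550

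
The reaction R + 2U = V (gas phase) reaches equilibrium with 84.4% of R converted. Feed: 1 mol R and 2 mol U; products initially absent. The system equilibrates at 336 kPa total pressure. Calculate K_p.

Let X = conversion of R (basis 1 mol R); extent of reaction ξ = X.
Mole table: n_R = 1 − X; n_U = 2 − 2X; n_V = X.
n_T = Σnᵢ = 3 − 2X.
At X = 0.844: n_R = 0.156, n_U = 0.312, n_V = 0.844, n_T = 1.31.
p_i = (n_i/n_T)·P. K_p = p_V / (p_R p_U^2) = 0.000847 kPa^-2.

K_p = 0.000847 kPa^-2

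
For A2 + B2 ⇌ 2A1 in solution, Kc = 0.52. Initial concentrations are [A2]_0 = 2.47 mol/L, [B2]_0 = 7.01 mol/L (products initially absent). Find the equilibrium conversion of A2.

X = 0.425

Let X = conversion of A2; extent ξ = 2.47·X mol/L.
Concentrations: [A2] = 2.47 − 2.47X; [B2] = 7.01 − 2.47X; [A1] = 4.94X.
Kc = [A1]^2 / ([A2] [B2]).
Equating to 0.52: the physical root is X = 0.425.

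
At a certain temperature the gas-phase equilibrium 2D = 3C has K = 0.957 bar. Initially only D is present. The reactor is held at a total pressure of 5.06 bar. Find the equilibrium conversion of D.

X = 0.313

Take 1 mol D as basis and let X be its fractional conversion, so ξ = 0.5X.
At extent ξ: n_D = 1 − X; n_C = 1.5X.
Summing: n_T = 1 + 0.5X.
Mole fractions y_i = n_i/n_T; K = p_C^3 / (p_D^2) with p_i = y_i·P.
Equating to 0.957 bar and solving on 0 < X < 1: X = 0.313.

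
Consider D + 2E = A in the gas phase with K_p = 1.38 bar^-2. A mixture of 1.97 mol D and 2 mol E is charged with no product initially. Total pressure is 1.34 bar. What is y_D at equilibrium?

y_D = 0.495

Basis: 2 mol E initially; let X = conversion of E. Extent ξ = X.
Species balance: n_D = 1.97 − X; n_E = 2 − 2X; n_A = X.
n_T = Σnᵢ = 3.97 − 2X.
Mole fractions y_i = n_i/n_T; K_p = p_A / (p_D p_E^2) with p_i = y_i·P.
Equating to 1.38 bar^-2 and solving on 0 < X < 1: X = 0.464.
Then n_D = 1.51, n_T = 3.04, so y_D = 0.495.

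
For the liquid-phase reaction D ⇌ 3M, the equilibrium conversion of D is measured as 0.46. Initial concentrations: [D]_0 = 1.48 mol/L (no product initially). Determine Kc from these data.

Kc = 10.7 (mol/L)^2

Let X = conversion of D.
Concentrations: [D] = 1.48 − 1.48X; [M] = 4.44X.
At X = 0.46: [D] = 0.799, [M] = 2.04.
Kc = [M]^3 / ([D]) = 10.7 (mol/L)^2.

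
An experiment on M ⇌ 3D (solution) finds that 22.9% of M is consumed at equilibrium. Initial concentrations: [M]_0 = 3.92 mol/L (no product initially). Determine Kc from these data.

Kc = 6.46 (mol/L)^2

Let X = conversion of M.
Concentrations: [M] = 3.92 − 3.92X; [D] = 11.8X.
At X = 0.229: [M] = 3.02, [D] = 2.69.
Kc = [D]^3 / ([M]) = 6.46 (mol/L)^2.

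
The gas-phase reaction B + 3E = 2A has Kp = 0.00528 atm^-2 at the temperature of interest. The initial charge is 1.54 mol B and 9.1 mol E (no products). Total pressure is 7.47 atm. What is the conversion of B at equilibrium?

X = 0.368

Basis: 1.54 mol B initially; let X = conversion of B. Extent ξ = 1.54X.
Mole table: n_B = 1.54 − 1.54X; n_E = 9.1 − 4.62X; n_A = 3.08X.
Total moles n_T = 10.6 − 3.08X.
y_i = n_i/n_T, p_i = y_i·P. Kp = p_A^2 / (p_B p_E^3).
This yields a degree-4 equation in X; solving on (0,1), X = 0.368.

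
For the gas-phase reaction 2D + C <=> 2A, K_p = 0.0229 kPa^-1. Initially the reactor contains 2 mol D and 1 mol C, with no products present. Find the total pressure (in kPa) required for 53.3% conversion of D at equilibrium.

Take 2 mol D as basis and let X be its fractional conversion, so ξ = X.
Mole table: n_D = 2 − 2X; n_C = 1 − X; n_A = 2X.
Total moles n_T = 3 − X.
K_p = p_A^2 / (p_D^2 p_C) with p_i = (n_i/n_T)·P.
At X = 0.533: the mole-fraction product g(X) = Π y_i^ν_i = 6.881. Since K_p = g(X)·P^{-1}, P = (g/K_p)^(1/1) = (6.881/0.0229)^(1/1) = 300 kPa.

P = 300 kPa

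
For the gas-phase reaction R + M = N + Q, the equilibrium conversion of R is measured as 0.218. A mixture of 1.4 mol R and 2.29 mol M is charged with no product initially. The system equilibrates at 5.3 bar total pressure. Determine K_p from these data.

K_p = 0.0429

Basis: 1.4 mol R initially; let X = conversion of R. Extent ξ = 1.4X.
Moles: n_R = 1.4 − 1.4X; n_M = 2.29 − 1.4X; n_N = 1.4X; n_Q = 1.4X.
Total moles n_T = 3.69 (Δν = 0, constant).
At X = 0.218: n_R = 1.09, n_M = 1.98, n_N = 0.305, n_Q = 0.305, n_T = 3.69.
p_i = (n_i/n_T)·P. K_p = p_N p_Q / (p_R p_M) = 0.0429.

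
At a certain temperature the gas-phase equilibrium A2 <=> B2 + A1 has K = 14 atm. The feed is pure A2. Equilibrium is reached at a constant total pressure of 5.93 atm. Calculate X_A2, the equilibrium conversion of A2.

X = 0.838

Basis: 1 mol A2 initially; let X = conversion of A2. Extent ξ = X.
Moles: n_A2 = 1 − X; n_B2 = X; n_A1 = X.
Total moles n_T = 1 + X.
Mole fractions y_i = n_i/n_T; K = p_B2 p_A1 / (p_A2) with p_i = y_i·P.
Equating to 14 atm and solving on 0 < X < 1: X = 0.838.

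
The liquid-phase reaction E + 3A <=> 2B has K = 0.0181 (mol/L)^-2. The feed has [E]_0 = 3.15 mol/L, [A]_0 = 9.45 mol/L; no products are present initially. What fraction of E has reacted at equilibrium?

Let X = conversion of E; extent ξ = 3.15·X mol/L.
Concentrations: [E] = 3.15 − 3.15X; [A] = 9.45 − 9.45X; [B] = 6.3X.
K = [B]^2 / ([E] [A]^3).
Solving K = 0.0181 for X ∈ (0,1): X = 0.398.

X = 0.398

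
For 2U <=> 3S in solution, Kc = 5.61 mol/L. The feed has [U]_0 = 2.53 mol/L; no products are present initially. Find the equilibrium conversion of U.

X = 0.527

Let X = conversion of U; extent ξ = 2.53X/2 mol/L.
Concentrations: [U] = 2.53 − 2.53X; [S] = 3.79X.
Kc = [S]^3 / ([U]^2).
Equating to 5.61 mol/L: the physical root is X = 0.527.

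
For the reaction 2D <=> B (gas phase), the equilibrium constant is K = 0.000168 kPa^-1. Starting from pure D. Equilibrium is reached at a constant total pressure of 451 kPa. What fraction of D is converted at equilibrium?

X = 0.124

Let X = conversion of D (basis 1 mol D); extent of reaction ξ = 0.5X.
At extent ξ: n_D = 1 − X; n_B = 0.5X.
n_T = Σnᵢ = 1 − 0.5X.
y_i = n_i/n_T, p_i = y_i·P. K = p_B / (p_D^2).
Equating to 0.000168 kPa^-1 and solving on 0 < X < 1: X = 0.124.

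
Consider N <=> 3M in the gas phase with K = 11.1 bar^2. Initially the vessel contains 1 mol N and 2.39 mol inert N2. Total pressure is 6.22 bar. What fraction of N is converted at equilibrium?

X = 0.472

Let X = conversion of N (basis 1 mol N); extent of reaction ξ = X.
Species balance: n_N = 1 − X; n_M = 3X; n_I = 2.39 (inert).
n_T = Σnᵢ = 3.39 + 2X.
Mole fractions y_i = n_i/n_T; K = p_M^3 / (p_N) with p_i = y_i·P.
This yields a degree-3 equation in X; solving on (0,1), X = 0.472.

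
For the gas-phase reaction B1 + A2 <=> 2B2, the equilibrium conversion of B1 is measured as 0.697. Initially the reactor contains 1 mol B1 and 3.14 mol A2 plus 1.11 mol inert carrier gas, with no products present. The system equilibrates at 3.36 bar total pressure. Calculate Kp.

Basis: 1 mol B1 initially; let X = conversion of B1. Extent ξ = X.
Moles: n_B1 = 1 − X; n_A2 = 3.14 − X; n_B2 = 2X; n_I = 1.11 (inert).
Total moles n_T = 5.25 (Δν = 0, constant).
At X = 0.697: n_B1 = 0.303, n_A2 = 2.44, n_B2 = 1.39, n_T = 5.25.
p_i = (n_i/n_T)·P. Kp = p_B2^2 / (p_B1 p_A2) = 2.63.

Kp = 2.63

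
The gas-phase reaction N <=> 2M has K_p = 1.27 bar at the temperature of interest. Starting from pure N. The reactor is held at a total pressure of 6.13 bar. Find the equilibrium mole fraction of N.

y_N = 0.637

Let X = conversion of N (basis 1 mol N); extent of reaction ξ = X.
At extent ξ: n_N = 1 − X; n_M = 2X.
Total moles n_T = 1 + X.
With p_i = (n_i/n_T)P, K_p = p_M^2 / (p_N).
This yields a degree-2 equation in X; solving on (0,1), X = 0.222.
Then n_N = 0.778, n_T = 1.22, so y_N = 0.637.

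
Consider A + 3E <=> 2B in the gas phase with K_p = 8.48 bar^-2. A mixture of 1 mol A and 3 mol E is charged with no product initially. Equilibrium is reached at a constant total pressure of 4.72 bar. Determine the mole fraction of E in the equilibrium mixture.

y_E = 0.281

Let X = conversion of A (basis 1 mol A); extent of reaction ξ = X.
At extent ξ: n_A = 1 − X; n_E = 3 − 3X; n_B = 2X.
Summing: n_T = 4 − 2X.
y_i = n_i/n_T, p_i = y_i·P. K_p = p_B^2 / (p_A p_E^3).
Substituting and setting equal to 8.48 bar^-2 gives a polynomial in X; the root in (0,1) is X = 0.770.
Then n_E = 0.691, n_T = 2.46, so y_E = 0.281.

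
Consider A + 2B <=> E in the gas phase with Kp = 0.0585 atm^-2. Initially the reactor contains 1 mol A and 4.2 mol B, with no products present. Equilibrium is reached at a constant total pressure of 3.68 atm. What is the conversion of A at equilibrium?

Basis: 1 mol A initially; let X = conversion of A. Extent ξ = X.
Moles: n_A = 1 − X; n_B = 4.2 − 2X; n_E = X.
Summing: n_T = 5.2 − 2X.
y_i = n_i/n_T, p_i = y_i·P. Kp = p_E / (p_A p_B^2).
Substituting and setting equal to 0.0585 atm^-2 gives a polynomial in X; the root in (0,1) is X = 0.325.

X = 0.325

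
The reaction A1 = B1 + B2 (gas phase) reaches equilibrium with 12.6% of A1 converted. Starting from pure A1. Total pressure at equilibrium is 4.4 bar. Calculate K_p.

K_p = 0.071 bar

Basis: 1 mol A1 initially; let X = conversion of A1. Extent ξ = X.
Mole table: n_A1 = 1 − X; n_B1 = X; n_B2 = X.
n_T = Σnᵢ = 1 + X.
At X = 0.126: n_A1 = 0.874, n_B1 = 0.126, n_B2 = 0.126, n_T = 1.13.
p_i = (n_i/n_T)·P. K_p = p_B1 p_B2 / (p_A1) = 0.071 bar.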